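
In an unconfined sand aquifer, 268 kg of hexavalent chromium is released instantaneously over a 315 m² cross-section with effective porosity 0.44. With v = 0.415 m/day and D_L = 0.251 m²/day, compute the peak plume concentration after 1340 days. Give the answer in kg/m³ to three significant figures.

0.0297 kg/m³

The peak of an instantaneous 1D plume sits at x = vt; there the Gaussian factor is 1 and C_max = M/(n_e·A·√(4πDt)), where n_e·A is the pore area the mass is dissolved in.
√(4πDt) = √(4π × 0.251 × 1340) = 65.01 m, so C_max = 268/(0.44 × 315 × 65.01) = 0.0297 kg/m³.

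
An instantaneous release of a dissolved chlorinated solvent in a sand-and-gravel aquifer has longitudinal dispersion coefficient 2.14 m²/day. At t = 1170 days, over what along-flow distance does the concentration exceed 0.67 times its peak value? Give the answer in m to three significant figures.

127 m

The plume is Gaussian with σ = √(2Dt) = √(2 × 2.14 × 1170) = 70.76 m.
C/C_peak = exp(−Δx²/(2σ²)) = 0.67 ⇒ Δx = σ·√(−2 ln 0.67) = 70.76 × 0.8950 = 63.33 m.
Width = 2Δx = 127 m.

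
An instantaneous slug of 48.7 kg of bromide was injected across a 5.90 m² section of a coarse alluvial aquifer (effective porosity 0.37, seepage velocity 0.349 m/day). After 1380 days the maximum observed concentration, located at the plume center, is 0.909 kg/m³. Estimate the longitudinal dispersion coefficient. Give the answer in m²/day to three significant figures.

0.0347 m²/day

At the plume center C_max = M/(n_e·A·√(4πDt)), so D = M²/(4πt·(n_e·A·C_max)²).
n_e·A·C_max = 0.37 × 5.90 × 0.909 = 1.984 kg/m.
D = 48.7²/(4π × 1380 × 1.984²) = 0.0347 m²/day.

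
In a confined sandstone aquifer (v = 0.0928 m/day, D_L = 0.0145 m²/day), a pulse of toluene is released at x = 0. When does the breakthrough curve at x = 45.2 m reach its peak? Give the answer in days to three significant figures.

For the 1D instantaneous-source solution, setting ∂C/∂t = 0 at fixed x gives v²t² + 2Dt − x² = 0, so t = (√(D² + v²x²) − D)/v².
√(D² + v²x²) = √(0.0145² + 0.0928² × 45.2²) = 4.195; v² = 0.00861184.
t = (4.195 − 0.0145)/0.00861184 = 485 days (vs. the pure-advection estimate x/v = 487 d).

485 days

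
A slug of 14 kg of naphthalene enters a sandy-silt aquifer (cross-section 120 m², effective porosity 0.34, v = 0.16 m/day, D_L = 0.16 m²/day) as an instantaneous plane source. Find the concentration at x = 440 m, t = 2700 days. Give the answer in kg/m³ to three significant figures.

For an instantaneous plane source, C(x,t) = M/(n_e·A·√(4πDt)) · exp(−(x−vt)²/(4Dt)), with n_e·A the pore (flow) area.
Plume center vt = 0.16 × 2700 = 432 m, so the well at 440 m is 8 m downgradient of the peak.
√(4πDt) = 73.68 m, giving peak height M/(n_e·A·√(4πDt)) = 14/(0.34 × 120 × 73.68) = 0.004657 kg/m³.
(x−vt)²/(4Dt) = (8)²/(4 × 0.16 × 2700) = 0.03704; exp(−0.03704) = 0.9636.
C = 0.004657 × 0.9636 = 0.00449 kg/m³.

0.00449 kg/m³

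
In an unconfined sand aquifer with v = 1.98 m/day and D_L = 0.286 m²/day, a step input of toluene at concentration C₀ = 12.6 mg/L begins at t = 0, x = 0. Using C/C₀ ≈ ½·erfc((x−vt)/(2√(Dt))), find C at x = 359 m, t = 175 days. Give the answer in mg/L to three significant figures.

1.33 mg/L

For a continuous step input, C/C₀ ≈ ½·erfc((x−vt)/(2√(Dt))).
vt = 1.98 × 175 = 346.5 m and 2√(Dt) = 2√(0.286 × 175) = 14.15 m.
Argument (x−vt)/(2√(Dt)) = (359 − 346.5)/14.15 = 0.8834; ½·erfc(0.8834) = 0.1058.
C = 12.6 × 0.1058 = 1.33 mg/L.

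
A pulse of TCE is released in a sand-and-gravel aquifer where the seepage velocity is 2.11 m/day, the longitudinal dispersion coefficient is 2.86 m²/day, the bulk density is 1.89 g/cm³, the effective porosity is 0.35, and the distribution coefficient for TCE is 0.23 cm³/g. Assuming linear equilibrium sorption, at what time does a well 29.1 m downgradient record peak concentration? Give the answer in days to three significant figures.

29.5 days

Retardation factor R = 1 + ρ_b·K_d/n = 1 + 1.89 × 0.23/0.35 = 2.242.
Sorption retards both mechanisms: v_R = v/R = 0.9411 m/day, D_R = D/R = 1.276 m²/day.
Peak time from v_R²t² + 2D_R t − x² = 0: t = (√(D_R² + v_R²x²) − D_R)/v_R².
√(D_R² + v_R²x²) = √(1.276² + 0.9411² × 29.1²) = 27.42; v_R² = 0.8857.
t = (27.42 − 1.276)/0.8857 = 29.5 days.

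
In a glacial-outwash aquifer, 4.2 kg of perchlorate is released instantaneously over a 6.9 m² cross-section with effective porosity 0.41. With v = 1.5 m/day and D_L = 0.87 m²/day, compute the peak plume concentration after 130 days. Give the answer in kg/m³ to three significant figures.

0.0394 kg/m³

The peak of an instantaneous 1D plume sits at x = vt; there the Gaussian factor is 1 and C_max = M/(n_e·A·√(4πDt)), where n_e·A is the pore area the mass is dissolved in.
√(4πDt) = √(4π × 0.87 × 130) = 37.70 m, so C_max = 4.2/(0.41 × 6.9 × 37.70) = 0.0394 kg/m³.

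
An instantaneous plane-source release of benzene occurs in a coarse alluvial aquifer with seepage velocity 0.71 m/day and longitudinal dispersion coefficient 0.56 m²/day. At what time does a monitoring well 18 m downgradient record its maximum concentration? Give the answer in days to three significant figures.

For the 1D instantaneous-source solution, setting ∂C/∂t = 0 at fixed x gives v²t² + 2Dt − x² = 0, so t = (√(D² + v²x²) − D)/v².
√(D² + v²x²) = √(0.56² + 0.71² × 18²) = 12.79; v² = 0.5041.
t = (12.79 − 0.56)/0.5041 = 24.3 days (vs. the pure-advection estimate x/v = 25.4 d).

24.3 days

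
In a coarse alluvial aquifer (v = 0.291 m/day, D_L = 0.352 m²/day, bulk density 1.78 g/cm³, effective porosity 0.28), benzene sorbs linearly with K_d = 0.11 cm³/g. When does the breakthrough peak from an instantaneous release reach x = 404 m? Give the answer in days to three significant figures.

2350 days

Retardation factor R = 1 + ρ_b·K_d/n = 1 + 1.78 × 0.11/0.28 = 1.699.
Sorption retards both mechanisms: v_R = v/R = 0.1713 m/day, D_R = D/R = 0.2072 m²/day.
Peak time from v_R²t² + 2D_R t − x² = 0: t = (√(D_R² + v_R²x²) − D_R)/v_R².
√(D_R² + v_R²x²) = √(0.2072² + 0.1713² × 404²) = 69.21; v_R² = 0.02934.
t = (69.21 − 0.2072)/0.02934 = 2350 days.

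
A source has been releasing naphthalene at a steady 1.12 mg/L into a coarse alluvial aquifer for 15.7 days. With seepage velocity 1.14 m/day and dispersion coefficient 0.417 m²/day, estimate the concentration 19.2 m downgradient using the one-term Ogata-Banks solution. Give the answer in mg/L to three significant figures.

0.403 mg/L

For a continuous step input, C/C₀ ≈ ½·erfc((x−vt)/(2√(Dt))).
vt = 1.14 × 15.7 = 17.898 m and 2√(Dt) = 2√(0.417 × 15.7) = 5.117 m.
Argument (x−vt)/(2√(Dt)) = (19.2 − 17.898)/5.117 = 0.2544; ½·erfc(0.2544) = 0.3595.
C = 1.12 × 0.3595 = 0.403 mg/L.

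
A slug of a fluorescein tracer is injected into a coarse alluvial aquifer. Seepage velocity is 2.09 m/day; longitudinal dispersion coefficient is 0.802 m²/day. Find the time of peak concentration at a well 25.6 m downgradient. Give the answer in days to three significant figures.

For the 1D instantaneous-source solution, setting ∂C/∂t = 0 at fixed x gives v²t² + 2Dt − x² = 0, so t = (√(D² + v²x²) − D)/v².
√(D² + v²x²) = √(0.802² + 2.09² × 25.6²) = 53.51; v² = 4.3681.
t = (53.51 − 0.802)/4.3681 = 12.1 days (vs. the pure-advection estimate x/v = 12.2 d).

12.1 days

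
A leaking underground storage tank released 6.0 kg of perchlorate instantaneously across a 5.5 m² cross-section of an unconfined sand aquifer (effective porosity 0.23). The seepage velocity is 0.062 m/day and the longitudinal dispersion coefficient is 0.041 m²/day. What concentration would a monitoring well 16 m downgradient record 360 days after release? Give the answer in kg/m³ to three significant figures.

For an instantaneous plane source, C(x,t) = M/(n_e·A·√(4πDt)) · exp(−(x−vt)²/(4Dt)), with n_e·A the pore (flow) area.
Plume center vt = 0.062 × 360 = 22.32 m, so the well at 16 m is 6.32 m upgradient of the peak.
√(4πDt) = 13.62 m, giving peak height M/(n_e·A·√(4πDt)) = 6.0/(0.23 × 5.5 × 13.62) = 0.3482 kg/m³.
(x−vt)²/(4Dt) = (-6.32)²/(4 × 0.041 × 360) = 0.6765; exp(−0.6765) = 0.5084.
C = 0.3482 × 0.5084 = 0.177 kg/m³.

0.177 kg/m³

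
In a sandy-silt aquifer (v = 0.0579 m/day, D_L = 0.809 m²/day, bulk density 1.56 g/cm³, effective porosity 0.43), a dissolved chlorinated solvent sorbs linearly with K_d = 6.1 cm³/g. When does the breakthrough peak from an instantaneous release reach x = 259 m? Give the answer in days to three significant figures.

Retardation factor R = 1 + ρ_b·K_d/n = 1 + 1.56 × 6.1/0.43 = 23.13.
Sorption retards both mechanisms: v_R = v/R = 0.002503 m/day, D_R = D/R = 0.03498 m²/day.
Peak time from v_R²t² + 2D_R t − x² = 0: t = (√(D_R² + v_R²x²) − D_R)/v_R².
√(D_R² + v_R²x²) = √(0.03498² + 0.002503² × 259²) = 0.6492; v_R² = 6.265e-06.
t = (0.6492 − 0.03498)/6.265e-06 = 98000 days.

98000 days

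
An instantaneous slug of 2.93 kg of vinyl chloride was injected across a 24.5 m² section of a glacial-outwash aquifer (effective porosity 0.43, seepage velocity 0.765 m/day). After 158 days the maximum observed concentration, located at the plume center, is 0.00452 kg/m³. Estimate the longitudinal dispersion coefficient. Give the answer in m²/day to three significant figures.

At the plume center C_max = M/(n_e·A·√(4πDt)), so D = M²/(4πt·(n_e·A·C_max)²).
n_e·A·C_max = 0.43 × 24.5 × 0.00452 = 0.04762 kg/m.
D = 2.93²/(4π × 158 × 0.04762²) = 1.91 m²/day.

1.91 m²/day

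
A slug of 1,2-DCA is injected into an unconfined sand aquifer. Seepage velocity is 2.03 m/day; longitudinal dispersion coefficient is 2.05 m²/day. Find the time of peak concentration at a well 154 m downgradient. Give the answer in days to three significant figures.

75.4 days

For the 1D instantaneous-source solution, setting ∂C/∂t = 0 at fixed x gives v²t² + 2Dt − x² = 0, so t = (√(D² + v²x²) − D)/v².
√(D² + v²x²) = √(2.05² + 2.03² × 154²) = 312.6; v² = 4.1209.
t = (312.6 − 2.05)/4.1209 = 75.4 days (vs. the pure-advection estimate x/v = 75.9 d).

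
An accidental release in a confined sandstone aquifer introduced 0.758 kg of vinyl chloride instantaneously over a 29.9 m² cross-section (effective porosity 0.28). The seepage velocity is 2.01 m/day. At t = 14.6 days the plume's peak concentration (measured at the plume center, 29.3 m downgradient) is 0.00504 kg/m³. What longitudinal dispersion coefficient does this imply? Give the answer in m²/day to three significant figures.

At the plume center C_max = M/(n_e·A·√(4πDt)), so D = M²/(4πt·(n_e·A·C_max)²).
n_e·A·C_max = 0.28 × 29.9 × 0.00504 = 0.04219 kg/m.
D = 0.758²/(4π × 14.6 × 0.04219²) = 1.76 m²/day.

1.76 m²/day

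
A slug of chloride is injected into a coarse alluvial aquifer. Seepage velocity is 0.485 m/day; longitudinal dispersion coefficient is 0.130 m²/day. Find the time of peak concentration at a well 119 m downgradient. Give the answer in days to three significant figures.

For the 1D instantaneous-source solution, setting ∂C/∂t = 0 at fixed x gives v²t² + 2Dt − x² = 0, so t = (√(D² + v²x²) − D)/v².
√(D² + v²x²) = √(0.130² + 0.485² × 119²) = 57.72; v² = 0.235225.
t = (57.72 − 0.130)/0.235225 = 245 days (vs. the pure-advection estimate x/v = 245 d).

245 days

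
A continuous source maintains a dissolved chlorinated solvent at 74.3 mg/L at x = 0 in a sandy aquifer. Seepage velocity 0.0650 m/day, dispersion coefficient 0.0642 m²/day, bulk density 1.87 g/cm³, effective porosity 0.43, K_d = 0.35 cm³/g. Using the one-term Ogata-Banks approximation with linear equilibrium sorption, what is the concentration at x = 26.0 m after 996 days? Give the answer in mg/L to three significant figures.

Retardation factor R = 1 + ρ_b·K_d/n = 1 + 1.87 × 0.35/0.43 = 2.522.
Sorption retards both mechanisms: v_R = v/R = 0.02577 m/day, D_R = D/R = 0.02546 m²/day.
v_R·t = 0.02577 × 996 = 25.66692 m; 2√(D_R t) = 10.07 m; argument = (26.0 − 25.66692)/10.07 = 0.03308.
C = C₀ × ½·erfc(0.03308) = 74.3 × 0.4813 = 35.8 mg/L.

35.8 mg/L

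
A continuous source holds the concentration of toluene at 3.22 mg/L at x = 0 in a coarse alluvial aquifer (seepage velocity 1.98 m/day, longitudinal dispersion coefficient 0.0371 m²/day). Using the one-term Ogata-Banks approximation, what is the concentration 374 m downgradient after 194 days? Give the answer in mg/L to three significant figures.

3.21 mg/L

For a continuous step input, C/C₀ ≈ ½·erfc((x−vt)/(2√(Dt))).
vt = 1.98 × 194 = 384.12 m and 2√(Dt) = 2√(0.0371 × 194) = 5.366 m.
Argument (x−vt)/(2√(Dt)) = (374 − 384.12)/5.366 = -1.886; ½·erfc(-1.886) = 0.9962.
C = 3.22 × 0.9962 = 3.21 mg/L.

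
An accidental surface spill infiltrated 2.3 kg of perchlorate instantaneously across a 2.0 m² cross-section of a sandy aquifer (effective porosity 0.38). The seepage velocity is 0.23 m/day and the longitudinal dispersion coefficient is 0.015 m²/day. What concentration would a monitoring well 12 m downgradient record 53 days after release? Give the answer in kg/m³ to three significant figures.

For an instantaneous plane source, C(x,t) = M/(n_e·A·√(4πDt)) · exp(−(x−vt)²/(4Dt)), with n_e·A the pore (flow) area.
Plume center vt = 0.23 × 53 = 12.19 m, so the well at 12 m is 0.19 m upgradient of the peak.
√(4πDt) = 3.161 m, giving peak height M/(n_e·A·√(4πDt)) = 2.3/(0.38 × 2.0 × 3.161) = 0.9574 kg/m³.
(x−vt)²/(4Dt) = (-0.19)²/(4 × 0.015 × 53) = 0.01135; exp(−0.01135) = 0.9887.
C = 0.9574 × 0.9887 = 0.947 kg/m³.

0.947 kg/m³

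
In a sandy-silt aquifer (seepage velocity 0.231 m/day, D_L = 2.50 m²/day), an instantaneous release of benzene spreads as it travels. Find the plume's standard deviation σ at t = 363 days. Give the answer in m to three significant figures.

Dispersive spreading gives a Gaussian with σ² = 2Dt; advection only shifts the center.
σ = √(2 × 2.50 × 363) = 42.6 m.

42.6 m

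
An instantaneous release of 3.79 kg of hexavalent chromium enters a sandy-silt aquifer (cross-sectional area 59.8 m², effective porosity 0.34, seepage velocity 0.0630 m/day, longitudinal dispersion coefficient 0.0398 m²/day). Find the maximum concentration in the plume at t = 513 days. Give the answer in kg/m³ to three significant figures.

0.0116 kg/m³

The peak of an instantaneous 1D plume sits at x = vt; there the Gaussian factor is 1 and C_max = M/(n_e·A·√(4πDt)), where n_e·A is the pore area the mass is dissolved in.
√(4πDt) = √(4π × 0.0398 × 513) = 16.02 m, so C_max = 3.79/(0.34 × 59.8 × 16.02) = 0.0116 kg/m³.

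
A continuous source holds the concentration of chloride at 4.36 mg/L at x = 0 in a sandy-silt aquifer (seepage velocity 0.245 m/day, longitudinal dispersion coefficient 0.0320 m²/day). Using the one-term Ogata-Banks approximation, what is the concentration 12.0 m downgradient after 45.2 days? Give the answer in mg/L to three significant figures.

For a continuous step input, C/C₀ ≈ ½·erfc((x−vt)/(2√(Dt))).
vt = 0.245 × 45.2 = 11.074 m and 2√(Dt) = 2√(0.0320 × 45.2) = 2.405 m.
Argument (x−vt)/(2√(Dt)) = (12.0 − 11.074)/2.405 = 0.3850; ½·erfc(0.3850) = 0.2931.
C = 4.36 × 0.2931 = 1.28 mg/L.

1.28 mg/L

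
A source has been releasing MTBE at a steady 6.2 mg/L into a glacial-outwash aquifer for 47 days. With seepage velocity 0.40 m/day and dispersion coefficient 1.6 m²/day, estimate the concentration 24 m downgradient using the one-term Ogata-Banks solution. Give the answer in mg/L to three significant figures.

2.08 mg/L

For a continuous step input, C/C₀ ≈ ½·erfc((x−vt)/(2√(Dt))).
vt = 0.40 × 47 = 18.8 m and 2√(Dt) = 2√(1.6 × 47) = 17.34 m.
Argument (x−vt)/(2√(Dt)) = (24 − 18.8)/17.34 = 0.2999; ½·erfc(0.2999) = 0.3357.
C = 6.2 × 0.3357 = 2.08 mg/L.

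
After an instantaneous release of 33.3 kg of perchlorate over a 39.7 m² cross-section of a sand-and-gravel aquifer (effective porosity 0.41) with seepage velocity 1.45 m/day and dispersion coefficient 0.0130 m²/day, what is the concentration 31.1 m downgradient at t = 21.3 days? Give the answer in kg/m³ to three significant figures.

1.05 kg/m³

For an instantaneous plane source, C(x,t) = M/(n_e·A·√(4πDt)) · exp(−(x−vt)²/(4Dt)), with n_e·A the pore (flow) area.
Plume center vt = 1.45 × 21.3 = 30.885 m, so the well at 31.1 m is 0.215 m downgradient of the peak.
√(4πDt) = 1.865 m, giving peak height M/(n_e·A·√(4πDt)) = 33.3/(0.41 × 39.7 × 1.865) = 1.097 kg/m³.
(x−vt)²/(4Dt) = (0.215)²/(4 × 0.0130 × 21.3) = 0.04173; exp(−0.04173) = 0.9591.
C = 1.097 × 0.9591 = 1.05 kg/m³.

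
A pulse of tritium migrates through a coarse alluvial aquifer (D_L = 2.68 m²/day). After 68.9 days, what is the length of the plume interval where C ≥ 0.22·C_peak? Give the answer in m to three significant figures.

The plume is Gaussian with σ = √(2Dt) = √(2 × 2.68 × 68.9) = 19.22 m.
C/C_peak = exp(−Δx²/(2σ²)) = 0.22 ⇒ Δx = σ·√(−2 ln 0.22) = 19.22 × 1.740 = 33.44 m.
Width = 2Δx = 66.9 m.

66.9 m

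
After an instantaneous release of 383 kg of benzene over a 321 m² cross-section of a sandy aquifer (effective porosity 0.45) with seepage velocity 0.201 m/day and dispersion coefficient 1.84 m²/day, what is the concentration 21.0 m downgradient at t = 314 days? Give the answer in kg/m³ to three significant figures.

For an instantaneous plane source, C(x,t) = M/(n_e·A·√(4πDt)) · exp(−(x−vt)²/(4Dt)), with n_e·A the pore (flow) area.
Plume center vt = 0.201 × 314 = 63.114 m, so the well at 21.0 m is 42.114 m upgradient of the peak.
√(4πDt) = 85.21 m, giving peak height M/(n_e·A·√(4πDt)) = 383/(0.45 × 321 × 85.21) = 0.03112 kg/m³.
(x−vt)²/(4Dt) = (-42.114)²/(4 × 1.84 × 314) = 0.7674; exp(−0.7674) = 0.4642.
C = 0.03112 × 0.4642 = 0.0144 kg/m³.

0.0144 kg/m³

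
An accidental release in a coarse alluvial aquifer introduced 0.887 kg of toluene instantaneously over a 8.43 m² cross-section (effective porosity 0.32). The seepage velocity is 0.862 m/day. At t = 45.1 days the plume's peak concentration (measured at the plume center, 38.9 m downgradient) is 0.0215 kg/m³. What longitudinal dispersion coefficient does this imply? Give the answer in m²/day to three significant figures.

At the plume center C_max = M/(n_e·A·√(4πDt)), so D = M²/(4πt·(n_e·A·C_max)²).
n_e·A·C_max = 0.32 × 8.43 × 0.0215 = 0.05800 kg/m.
D = 0.887²/(4π × 45.1 × 0.05800²) = 0.413 m²/day.

0.413 m²/day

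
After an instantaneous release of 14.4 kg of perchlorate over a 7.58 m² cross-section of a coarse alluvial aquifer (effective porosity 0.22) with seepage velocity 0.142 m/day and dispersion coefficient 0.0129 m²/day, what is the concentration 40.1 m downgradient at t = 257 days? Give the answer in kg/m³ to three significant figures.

0.502 kg/m³

For an instantaneous plane source, C(x,t) = M/(n_e·A·√(4πDt)) · exp(−(x−vt)²/(4Dt)), with n_e·A the pore (flow) area.
Plume center vt = 0.142 × 257 = 36.494 m, so the well at 40.1 m is 3.606 m downgradient of the peak.
√(4πDt) = 6.455 m, giving peak height M/(n_e·A·√(4πDt)) = 14.4/(0.22 × 7.58 × 6.455) = 1.338 kg/m³.
(x−vt)²/(4Dt) = (3.606)²/(4 × 0.0129 × 257) = 0.9805; exp(−0.9805) = 0.3751.
C = 1.338 × 0.3751 = 0.502 kg/m³.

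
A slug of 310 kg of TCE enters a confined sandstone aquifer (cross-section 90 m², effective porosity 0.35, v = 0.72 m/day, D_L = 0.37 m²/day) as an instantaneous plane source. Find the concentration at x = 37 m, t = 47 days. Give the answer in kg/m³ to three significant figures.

0.577 kg/m³

For an instantaneous plane source, C(x,t) = M/(n_e·A·√(4πDt)) · exp(−(x−vt)²/(4Dt)), with n_e·A the pore (flow) area.
Plume center vt = 0.72 × 47 = 33.84 m, so the well at 37 m is 3.16 m downgradient of the peak.
√(4πDt) = 14.78 m, giving peak height M/(n_e·A·√(4πDt)) = 310/(0.35 × 90 × 14.78) = 0.6659 kg/m³.
(x−vt)²/(4Dt) = (3.16)²/(4 × 0.37 × 47) = 0.1436; exp(−0.1436) = 0.8662.
C = 0.6659 × 0.8662 = 0.577 kg/m³.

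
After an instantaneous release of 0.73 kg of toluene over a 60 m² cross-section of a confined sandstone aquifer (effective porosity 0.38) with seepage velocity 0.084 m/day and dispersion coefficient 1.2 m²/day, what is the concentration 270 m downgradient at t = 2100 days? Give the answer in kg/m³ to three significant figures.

For an instantaneous plane source, C(x,t) = M/(n_e·A·√(4πDt)) · exp(−(x−vt)²/(4Dt)), with n_e·A the pore (flow) area.
Plume center vt = 0.084 × 2100 = 176.4 m, so the well at 270 m is 93.6 m downgradient of the peak.
√(4πDt) = 178.0 m, giving peak height M/(n_e·A·√(4πDt)) = 0.73/(0.38 × 60 × 178.0) = 0.0001799 kg/m³.
(x−vt)²/(4Dt) = (93.6)²/(4 × 1.2 × 2100) = 0.8691; exp(−0.8691) = 0.4193.
C = 0.0001799 × 0.4193 = 7.54e-05 kg/m³.

7.54e-05 kg/m³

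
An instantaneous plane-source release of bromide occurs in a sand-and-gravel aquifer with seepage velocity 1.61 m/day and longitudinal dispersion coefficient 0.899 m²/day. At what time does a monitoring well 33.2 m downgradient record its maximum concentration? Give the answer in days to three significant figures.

20.3 days

For the 1D instantaneous-source solution, setting ∂C/∂t = 0 at fixed x gives v²t² + 2Dt − x² = 0, so t = (√(D² + v²x²) − D)/v².
√(D² + v²x²) = √(0.899² + 1.61² × 33.2²) = 53.46; v² = 2.5921.
t = (53.46 − 0.899)/2.5921 = 20.3 days (vs. the pure-advection estimate x/v = 20.6 d).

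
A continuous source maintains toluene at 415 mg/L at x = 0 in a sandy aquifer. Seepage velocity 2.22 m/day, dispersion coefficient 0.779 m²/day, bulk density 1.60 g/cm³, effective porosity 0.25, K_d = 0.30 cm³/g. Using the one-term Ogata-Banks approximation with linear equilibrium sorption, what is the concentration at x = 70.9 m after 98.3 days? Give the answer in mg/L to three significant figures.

291 mg/L

Retardation factor R = 1 + ρ_b·K_d/n = 1 + 1.60 × 0.30/0.25 = 2.920.
Sorption retards both mechanisms: v_R = v/R = 0.7603 m/day, D_R = D/R = 0.2668 m²/day.
v_R·t = 0.7603 × 98.3 = 74.73749 m; 2√(D_R t) = 10.24 m; argument = (70.9 − 74.73749)/10.24 = -0.3748.
C = C₀ × ½·erfc(-0.3748) = 415 × 0.7020 = 291 mg/L.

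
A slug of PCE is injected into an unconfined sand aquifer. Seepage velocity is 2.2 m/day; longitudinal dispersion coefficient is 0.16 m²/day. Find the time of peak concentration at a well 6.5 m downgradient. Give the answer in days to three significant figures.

For the 1D instantaneous-source solution, setting ∂C/∂t = 0 at fixed x gives v²t² + 2Dt − x² = 0, so t = (√(D² + v²x²) − D)/v².
√(D² + v²x²) = √(0.16² + 2.2² × 6.5²) = 14.30; v² = 4.84.
t = (14.30 − 0.16)/4.84 = 2.92 days (vs. the pure-advection estimate x/v = 2.95 d).

2.92 days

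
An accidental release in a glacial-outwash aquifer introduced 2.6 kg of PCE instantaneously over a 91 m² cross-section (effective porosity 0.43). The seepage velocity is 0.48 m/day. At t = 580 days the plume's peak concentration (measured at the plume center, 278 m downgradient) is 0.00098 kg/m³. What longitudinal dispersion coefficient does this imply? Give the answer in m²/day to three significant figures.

At the plume center C_max = M/(n_e·A·√(4πDt)), so D = M²/(4πt·(n_e·A·C_max)²).
n_e·A·C_max = 0.43 × 91 × 0.00098 = 0.03835 kg/m.
D = 2.6²/(4π × 580 × 0.03835²) = 0.631 m²/day.

0.631 m²/day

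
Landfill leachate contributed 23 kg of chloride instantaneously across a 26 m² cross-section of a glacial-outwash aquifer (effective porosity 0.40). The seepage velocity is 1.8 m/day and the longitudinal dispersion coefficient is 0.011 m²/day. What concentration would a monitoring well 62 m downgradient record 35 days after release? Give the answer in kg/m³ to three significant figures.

0.525 kg/m³

For an instantaneous plane source, C(x,t) = M/(n_e·A·√(4πDt)) · exp(−(x−vt)²/(4Dt)), with n_e·A the pore (flow) area.
Plume center vt = 1.8 × 35 = 63 m, so the well at 62 m is 1 m upgradient of the peak.
√(4πDt) = 2.200 m, giving peak height M/(n_e·A·√(4πDt)) = 23/(0.40 × 26 × 2.200) = 1.005 kg/m³.
(x−vt)²/(4Dt) = (-1)²/(4 × 0.011 × 35) = 0.6494; exp(−0.6494) = 0.5224.
C = 1.005 × 0.5224 = 0.525 kg/m³.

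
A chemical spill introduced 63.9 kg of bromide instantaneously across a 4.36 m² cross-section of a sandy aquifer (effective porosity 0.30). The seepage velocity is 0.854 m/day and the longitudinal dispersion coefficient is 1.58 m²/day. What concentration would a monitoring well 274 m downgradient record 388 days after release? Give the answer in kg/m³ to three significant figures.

0.146 kg/m³

For an instantaneous plane source, C(x,t) = M/(n_e·A·√(4πDt)) · exp(−(x−vt)²/(4Dt)), with n_e·A the pore (flow) area.
Plume center vt = 0.854 × 388 = 331.352 m, so the well at 274 m is 57.352 m upgradient of the peak.
√(4πDt) = 87.77 m, giving peak height M/(n_e·A·√(4πDt)) = 63.9/(0.30 × 4.36 × 87.77) = 0.5566 kg/m³.
(x−vt)²/(4Dt) = (-57.352)²/(4 × 1.58 × 388) = 1.341; exp(−1.341) = 0.2616.
C = 0.5566 × 0.2616 = 0.146 kg/m³.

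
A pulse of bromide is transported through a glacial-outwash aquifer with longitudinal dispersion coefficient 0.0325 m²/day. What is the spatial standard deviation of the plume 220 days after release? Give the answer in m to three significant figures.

3.78 m

Dispersive spreading gives a Gaussian with σ² = 2Dt; advection only shifts the center.
σ = √(2 × 0.0325 × 220) = 3.78 m.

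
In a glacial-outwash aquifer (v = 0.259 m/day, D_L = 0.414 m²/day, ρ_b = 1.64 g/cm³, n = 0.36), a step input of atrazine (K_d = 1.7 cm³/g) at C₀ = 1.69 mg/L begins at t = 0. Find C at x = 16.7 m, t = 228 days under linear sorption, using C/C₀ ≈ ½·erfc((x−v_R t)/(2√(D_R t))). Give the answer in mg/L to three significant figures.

Retardation factor R = 1 + ρ_b·K_d/n = 1 + 1.64 × 1.7/0.36 = 8.744.
Sorption retards both mechanisms: v_R = v/R = 0.02962 m/day, D_R = D/R = 0.04735 m²/day.
v_R·t = 0.02962 × 228 = 6.75336 m; 2√(D_R t) = 6.571 m; argument = (16.7 − 6.75336)/6.571 = 1.514.
C = C₀ × ½·erfc(1.514) = 1.69 × 0.01613 = 0.0273 mg/L.

0.0273 mg/L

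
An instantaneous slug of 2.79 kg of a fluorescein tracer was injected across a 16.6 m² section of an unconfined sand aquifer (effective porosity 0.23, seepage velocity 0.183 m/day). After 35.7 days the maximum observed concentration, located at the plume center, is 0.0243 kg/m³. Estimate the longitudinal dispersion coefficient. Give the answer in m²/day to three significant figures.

At the plume center C_max = M/(n_e·A·√(4πDt)), so D = M²/(4πt·(n_e·A·C_max)²).
n_e·A·C_max = 0.23 × 16.6 × 0.0243 = 0.09278 kg/m.
D = 2.79²/(4π × 35.7 × 0.09278²) = 2.02 m²/day.

2.02 m²/day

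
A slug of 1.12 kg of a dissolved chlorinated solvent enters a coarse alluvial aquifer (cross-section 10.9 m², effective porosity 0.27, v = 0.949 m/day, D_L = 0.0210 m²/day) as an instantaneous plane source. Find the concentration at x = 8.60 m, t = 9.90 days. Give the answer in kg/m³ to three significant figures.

0.110 kg/m³

For an instantaneous plane source, C(x,t) = M/(n_e·A·√(4πDt)) · exp(−(x−vt)²/(4Dt)), with n_e·A the pore (flow) area.
Plume center vt = 0.949 × 9.90 = 9.3951 m, so the well at 8.60 m is 0.7951 m upgradient of the peak.
√(4πDt) = 1.616 m, giving peak height M/(n_e·A·√(4πDt)) = 1.12/(0.27 × 10.9 × 1.616) = 0.2355 kg/m³.
(x−vt)²/(4Dt) = (-0.7951)²/(4 × 0.0210 × 9.90) = 0.7602; exp(−0.7602) = 0.4676.
C = 0.2355 × 0.4676 = 0.110 kg/m³.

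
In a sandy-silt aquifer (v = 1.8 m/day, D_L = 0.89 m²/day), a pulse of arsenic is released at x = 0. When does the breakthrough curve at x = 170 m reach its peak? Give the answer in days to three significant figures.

94.2 days

For the 1D instantaneous-source solution, setting ∂C/∂t = 0 at fixed x gives v²t² + 2Dt − x² = 0, so t = (√(D² + v²x²) − D)/v².
√(D² + v²x²) = √(0.89² + 1.8² × 170²) = 306.0; v² = 3.24.
t = (306.0 − 0.89)/3.24 = 94.2 days (vs. the pure-advection estimate x/v = 94.4 d).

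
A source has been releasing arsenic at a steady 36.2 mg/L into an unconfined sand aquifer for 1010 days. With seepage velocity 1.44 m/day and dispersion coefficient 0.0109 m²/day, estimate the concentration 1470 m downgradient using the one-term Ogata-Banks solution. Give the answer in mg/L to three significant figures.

For a continuous step input, C/C₀ ≈ ½·erfc((x−vt)/(2√(Dt))).
vt = 1.44 × 1010 = 1454.4 m and 2√(Dt) = 2√(0.0109 × 1010) = 6.636 m.
Argument (x−vt)/(2√(Dt)) = (1470 − 1454.4)/6.636 = 2.351; ½·erfc(2.351) = 0.0004424.
C = 36.2 × 0.0004424 = 0.0160 mg/L.

0.0160 mg/L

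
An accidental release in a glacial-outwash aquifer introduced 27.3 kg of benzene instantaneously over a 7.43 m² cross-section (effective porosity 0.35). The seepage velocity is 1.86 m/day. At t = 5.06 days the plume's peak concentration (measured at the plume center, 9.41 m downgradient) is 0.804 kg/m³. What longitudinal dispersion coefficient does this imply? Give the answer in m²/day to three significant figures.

2.68 m²/day

At the plume center C_max = M/(n_e·A·√(4πDt)), so D = M²/(4πt·(n_e·A·C_max)²).
n_e·A·C_max = 0.35 × 7.43 × 0.804 = 2.091 kg/m.
D = 27.3²/(4π × 5.06 × 2.091²) = 2.68 m²/day.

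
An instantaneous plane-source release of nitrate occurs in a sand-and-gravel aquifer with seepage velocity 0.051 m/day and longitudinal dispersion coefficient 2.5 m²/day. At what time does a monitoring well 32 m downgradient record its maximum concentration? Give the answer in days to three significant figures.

For the 1D instantaneous-source solution, setting ∂C/∂t = 0 at fixed x gives v²t² + 2Dt − x² = 0, so t = (√(D² + v²x²) − D)/v².
√(D² + v²x²) = √(2.5² + 0.051² × 32²) = 2.986; v² = 0.002601.
t = (2.986 − 2.5)/0.002601 = 187 days (vs. the pure-advection estimate x/v = 627 d).

187 days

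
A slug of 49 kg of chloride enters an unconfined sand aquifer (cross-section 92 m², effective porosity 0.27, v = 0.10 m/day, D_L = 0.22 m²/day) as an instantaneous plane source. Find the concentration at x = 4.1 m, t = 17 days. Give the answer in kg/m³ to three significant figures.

For an instantaneous plane source, C(x,t) = M/(n_e·A·√(4πDt)) · exp(−(x−vt)²/(4Dt)), with n_e·A the pore (flow) area.
Plume center vt = 0.10 × 17 = 1.7 m, so the well at 4.1 m is 2.4 m downgradient of the peak.
√(4πDt) = 6.856 m, giving peak height M/(n_e·A·√(4πDt)) = 49/(0.27 × 92 × 6.856) = 0.2877 kg/m³.
(x−vt)²/(4Dt) = (2.4)²/(4 × 0.22 × 17) = 0.3850; exp(−0.3850) = 0.6805.
C = 0.2877 × 0.6805 = 0.196 kg/m³.

0.196 kg/m³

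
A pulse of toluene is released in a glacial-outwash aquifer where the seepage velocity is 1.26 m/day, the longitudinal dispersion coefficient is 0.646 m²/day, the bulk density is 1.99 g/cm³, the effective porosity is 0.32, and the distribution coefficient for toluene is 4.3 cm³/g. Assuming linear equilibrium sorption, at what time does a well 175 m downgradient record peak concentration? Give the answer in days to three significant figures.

3840 days

Retardation factor R = 1 + ρ_b·K_d/n = 1 + 1.99 × 4.3/0.32 = 27.74.
Sorption retards both mechanisms: v_R = v/R = 0.04542 m/day, D_R = D/R = 0.02329 m²/day.
Peak time from v_R²t² + 2D_R t − x² = 0: t = (√(D_R² + v_R²x²) − D_R)/v_R².
√(D_R² + v_R²x²) = √(0.02329² + 0.04542² × 175²) = 7.949; v_R² = 0.002063.
t = (7.949 − 0.02329)/0.002063 = 3840 days.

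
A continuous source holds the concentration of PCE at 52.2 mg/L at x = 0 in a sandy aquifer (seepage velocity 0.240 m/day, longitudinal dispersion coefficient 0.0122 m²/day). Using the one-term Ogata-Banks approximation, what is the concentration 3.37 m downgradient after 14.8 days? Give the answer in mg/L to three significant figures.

For a continuous step input, C/C₀ ≈ ½·erfc((x−vt)/(2√(Dt))).
vt = 0.240 × 14.8 = 3.552 m and 2√(Dt) = 2√(0.0122 × 14.8) = 0.8498 m.
Argument (x−vt)/(2√(Dt)) = (3.37 − 3.552)/0.8498 = -0.2142; ½·erfc(-0.2142) = 0.6190.
C = 52.2 × 0.6190 = 32.3 mg/L.

32.3 mg/L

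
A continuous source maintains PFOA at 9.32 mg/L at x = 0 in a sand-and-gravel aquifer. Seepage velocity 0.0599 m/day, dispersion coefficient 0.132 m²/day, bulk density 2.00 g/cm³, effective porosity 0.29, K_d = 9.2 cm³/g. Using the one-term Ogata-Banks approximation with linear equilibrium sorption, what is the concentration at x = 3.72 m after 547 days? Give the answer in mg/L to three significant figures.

0.149 mg/L

Retardation factor R = 1 + ρ_b·K_d/n = 1 + 2.00 × 9.2/0.29 = 64.45.
Sorption retards both mechanisms: v_R = v/R = 0.0009294 m/day, D_R = D/R = 0.002048 m²/day.
v_R·t = 0.0009294 × 547 = 0.5083818 m; 2√(D_R t) = 2.117 m; argument = (3.72 − 0.5083818)/2.117 = 1.517.
C = C₀ × ½·erfc(1.517) = 9.32 × 0.01596 = 0.149 mg/L.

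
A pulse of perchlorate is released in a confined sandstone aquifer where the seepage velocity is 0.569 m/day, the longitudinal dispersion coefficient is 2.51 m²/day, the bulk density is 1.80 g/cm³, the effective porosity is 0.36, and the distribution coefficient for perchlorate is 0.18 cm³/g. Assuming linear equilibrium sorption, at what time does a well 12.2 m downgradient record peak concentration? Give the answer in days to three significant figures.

Retardation factor R = 1 + ρ_b·K_d/n = 1 + 1.80 × 0.18/0.36 = 1.900.
Sorption retards both mechanisms: v_R = v/R = 0.2995 m/day, D_R = D/R = 1.321 m²/day.
Peak time from v_R²t² + 2D_R t − x² = 0: t = (√(D_R² + v_R²x²) − D_R)/v_R².
√(D_R² + v_R²x²) = √(1.321² + 0.2995² × 12.2²) = 3.885; v_R² = 0.08970.
t = (3.885 − 1.321)/0.08970 = 28.6 days.

28.6 days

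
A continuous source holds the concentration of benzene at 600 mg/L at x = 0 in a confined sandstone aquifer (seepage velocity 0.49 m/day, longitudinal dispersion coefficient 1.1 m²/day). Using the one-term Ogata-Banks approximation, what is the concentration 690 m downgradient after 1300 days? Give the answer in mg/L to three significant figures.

96.5 mg/L

For a continuous step input, C/C₀ ≈ ½·erfc((x−vt)/(2√(Dt))).
vt = 0.49 × 1300 = 637 m and 2√(Dt) = 2√(1.1 × 1300) = 75.63 m.
Argument (x−vt)/(2√(Dt)) = (690 − 637)/75.63 = 0.7008; ½·erfc(0.7008) = 0.1608.
C = 600 × 0.1608 = 96.5 mg/L.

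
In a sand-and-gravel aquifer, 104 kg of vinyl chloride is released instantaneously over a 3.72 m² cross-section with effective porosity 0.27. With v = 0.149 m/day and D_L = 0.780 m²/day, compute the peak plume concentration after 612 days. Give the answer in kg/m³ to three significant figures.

1.34 kg/m³

The peak of an instantaneous 1D plume sits at x = vt; there the Gaussian factor is 1 and C_max = M/(n_e·A·√(4πDt)), where n_e·A is the pore area the mass is dissolved in.
√(4πDt) = √(4π × 0.780 × 612) = 77.45 m, so C_max = 104/(0.27 × 3.72 × 77.45) = 1.34 kg/m³.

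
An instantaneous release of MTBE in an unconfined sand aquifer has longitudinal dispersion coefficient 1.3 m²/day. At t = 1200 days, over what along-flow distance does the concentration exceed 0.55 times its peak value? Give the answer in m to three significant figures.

The plume is Gaussian with σ = √(2Dt) = √(2 × 1.3 × 1200) = 55.86 m.
C/C_peak = exp(−Δx²/(2σ²)) = 0.55 ⇒ Δx = σ·√(−2 ln 0.55) = 55.86 × 1.093 = 61.05 m.
Width = 2Δx = 122 m.

122 m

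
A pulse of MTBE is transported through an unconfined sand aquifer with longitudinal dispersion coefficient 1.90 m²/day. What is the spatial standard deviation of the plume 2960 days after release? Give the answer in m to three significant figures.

Dispersive spreading gives a Gaussian with σ² = 2Dt; advection only shifts the center.
σ = √(2 × 1.90 × 2960) = 106 m.

106 m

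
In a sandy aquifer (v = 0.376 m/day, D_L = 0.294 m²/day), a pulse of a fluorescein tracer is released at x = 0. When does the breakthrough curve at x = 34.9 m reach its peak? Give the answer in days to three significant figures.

For the 1D instantaneous-source solution, setting ∂C/∂t = 0 at fixed x gives v²t² + 2Dt − x² = 0, so t = (√(D² + v²x²) − D)/v².
√(D² + v²x²) = √(0.294² + 0.376² × 34.9²) = 13.13; v² = 0.141376.
t = (13.13 − 0.294)/0.141376 = 90.8 days (vs. the pure-advection estimate x/v = 92.8 d).

90.8 days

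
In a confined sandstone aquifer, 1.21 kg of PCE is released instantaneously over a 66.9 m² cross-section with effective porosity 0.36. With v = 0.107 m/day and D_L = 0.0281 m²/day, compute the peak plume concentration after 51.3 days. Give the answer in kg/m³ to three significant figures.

The peak of an instantaneous 1D plume sits at x = vt; there the Gaussian factor is 1 and C_max = M/(n_e·A·√(4πDt)), where n_e·A is the pore area the mass is dissolved in.
√(4πDt) = √(4π × 0.0281 × 51.3) = 4.256 m, so C_max = 1.21/(0.36 × 66.9 × 4.256) = 0.0118 kg/m³.

0.0118 kg/m³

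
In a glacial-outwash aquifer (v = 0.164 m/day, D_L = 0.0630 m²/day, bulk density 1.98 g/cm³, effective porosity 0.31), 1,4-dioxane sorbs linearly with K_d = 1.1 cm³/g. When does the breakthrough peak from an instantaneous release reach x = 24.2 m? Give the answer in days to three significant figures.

1170 days

Retardation factor R = 1 + ρ_b·K_d/n = 1 + 1.98 × 1.1/0.31 = 8.026.
Sorption retards both mechanisms: v_R = v/R = 0.02043 m/day, D_R = D/R = 0.007849 m²/day.
Peak time from v_R²t² + 2D_R t − x² = 0: t = (√(D_R² + v_R²x²) − D_R)/v_R².
√(D_R² + v_R²x²) = √(0.007849² + 0.02043² × 24.2²) = 0.4945; v_R² = 0.0004174.
t = (0.4945 − 0.007849)/0.0004174 = 1170 days.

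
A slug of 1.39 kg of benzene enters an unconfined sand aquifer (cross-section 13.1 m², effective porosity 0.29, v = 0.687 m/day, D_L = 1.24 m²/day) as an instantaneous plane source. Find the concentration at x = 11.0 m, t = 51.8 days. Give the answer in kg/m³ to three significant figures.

For an instantaneous plane source, C(x,t) = M/(n_e·A·√(4πDt)) · exp(−(x−vt)²/(4Dt)), with n_e·A the pore (flow) area.
Plume center vt = 0.687 × 51.8 = 35.5866 m, so the well at 11.0 m is 24.5866 m upgradient of the peak.
√(4πDt) = 28.41 m, giving peak height M/(n_e·A·√(4πDt)) = 1.39/(0.29 × 13.1 × 28.41) = 0.01288 kg/m³.
(x−vt)²/(4Dt) = (-24.5866)²/(4 × 1.24 × 51.8) = 2.353; exp(−2.353) = 0.09508.
C = 0.01288 × 0.09508 = 0.00122 kg/m³.

0.00122 kg/m³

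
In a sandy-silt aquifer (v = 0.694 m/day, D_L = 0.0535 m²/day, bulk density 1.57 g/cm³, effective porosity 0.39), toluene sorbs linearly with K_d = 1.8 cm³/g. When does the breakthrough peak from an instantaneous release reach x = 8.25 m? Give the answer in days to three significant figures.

Retardation factor R = 1 + ρ_b·K_d/n = 1 + 1.57 × 1.8/0.39 = 8.246.
Sorption retards both mechanisms: v_R = v/R = 0.08416 m/day, D_R = D/R = 0.006488 m²/day.
Peak time from v_R²t² + 2D_R t − x² = 0: t = (√(D_R² + v_R²x²) − D_R)/v_R².
√(D_R² + v_R²x²) = √(0.006488² + 0.08416² × 8.25²) = 0.6944; v_R² = 0.007083.
t = (0.6944 − 0.006488)/0.007083 = 97.1 days.

97.1 days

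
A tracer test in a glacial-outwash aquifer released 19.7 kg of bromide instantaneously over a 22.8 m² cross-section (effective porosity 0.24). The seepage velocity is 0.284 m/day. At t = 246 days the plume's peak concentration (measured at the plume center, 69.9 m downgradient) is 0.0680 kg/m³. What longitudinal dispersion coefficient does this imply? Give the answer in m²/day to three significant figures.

0.907 m²/day

At the plume center C_max = M/(n_e·A·√(4πDt)), so D = M²/(4πt·(n_e·A·C_max)²).
n_e·A·C_max = 0.24 × 22.8 × 0.0680 = 0.3721 kg/m.
D = 19.7²/(4π × 246 × 0.3721²) = 0.907 m²/day.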